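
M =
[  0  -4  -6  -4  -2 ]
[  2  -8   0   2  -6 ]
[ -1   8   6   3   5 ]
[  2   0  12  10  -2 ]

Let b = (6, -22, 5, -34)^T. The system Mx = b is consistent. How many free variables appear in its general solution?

3

Row reduce the augmented matrix [M | b].
Swap R1 ↔ R2
R3 ← R3 + (1/2)·R1: [0, 4, 6, 4, 2, -6]
R4 ← R4 − R1: [0, 8, 12, 8, 4, -12]
R3 ← R3 + R2: [0, 0, 0, 0, 0, 0]
R4 ← R4 + (2)·R2: [0, 0, 0, 0, 0, 0]
The echelon form has 2 nonzero rows, and every pivot lies in the first 5 columns, so rank(M) = rank([M|b]) = 2.
The system is consistent.
Free variables = (unknowns) − (rank) = 5 − 2 = 3.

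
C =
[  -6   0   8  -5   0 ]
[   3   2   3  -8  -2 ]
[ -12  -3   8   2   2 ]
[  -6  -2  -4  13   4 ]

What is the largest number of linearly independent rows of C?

Row reduce to echelon form.
R2 ← R2 + (1/2)·R1: [0, 2, 7, -21/2, -2]
R3 ← R3 − (2)·R1: [0, -3, -8, 12, 2]
R4 ← R4 − R1: [0, -2, -12, 18, 4]
R3 ← R3 + (3/2)·R2: [0, 0, 5/2, -15/4, -1]
R4 ← R4 + R2: [0, 0, -5, 15/2, 2]
R4 ← R4 + (2)·R3: [0, 0, 0, 0, 0]
Echelon form has 3 nonzero rows, so rank(C) = 3.
The rank gives the maximum number of linearly independent rows: 3.

3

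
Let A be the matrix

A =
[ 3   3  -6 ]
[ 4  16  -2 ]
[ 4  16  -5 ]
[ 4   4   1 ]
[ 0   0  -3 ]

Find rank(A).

3

Row reduce to echelon form.
R2 ← R2 − (4/3)·R1: [0, 12, 6]
R3 ← R3 − (4/3)·R1: [0, 12, 3]
R4 ← R4 − (4/3)·R1: [0, 0, 9]
R3 ← R3 − R2: [0, 0, -3]
R4 ← R4 + (3)·R3: [0, 0, 0]
R5 ← R5 − R3: [0, 0, 0]
Echelon form has 3 nonzero rows, so rank(A) = 3.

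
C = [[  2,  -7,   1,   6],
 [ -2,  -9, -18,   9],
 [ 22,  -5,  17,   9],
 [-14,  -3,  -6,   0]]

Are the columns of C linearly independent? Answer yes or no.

Row reduce C to echelon form.
R2 ← R2 + R1: [0, -16, -17, 15]
R3 ← R3 − (11)·R1: [0, 72, 6, -57]
R4 ← R4 + (7)·R1: [0, -52, 1, 42]
R3 ← R3 + (9/2)·R2: [0, 0, -141/2, 21/2]
R4 ← R4 − (13/4)·R2: [0, 0, 225/4, -27/4]
R4 ← R4 + (75/94)·R3: [0, 0, 0, 153/94]
4 pivots among 4 columns.
Every column is a pivot column, so the columns are linearly independent.

yes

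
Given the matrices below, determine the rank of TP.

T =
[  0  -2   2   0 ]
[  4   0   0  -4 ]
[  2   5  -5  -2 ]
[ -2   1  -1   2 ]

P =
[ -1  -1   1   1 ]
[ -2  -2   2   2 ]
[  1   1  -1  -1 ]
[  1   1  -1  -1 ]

1

First compute TP:
[[  6,   6,  -6,  -6],
 [ -8,  -8,   8,   8],
 [-19, -19,  19,  19],
 [  1,   1,  -1,  -1]]
Now row reduce the product.
R2 ← R2 + (4/3)·R1: [0, 0, 0, 0]
R3 ← R3 + (19/6)·R1: [0, 0, 0, 0]
R4 ← R4 − (1/6)·R1: [0, 0, 0, 0]
1 nonzero row, so rank(TP) = 1.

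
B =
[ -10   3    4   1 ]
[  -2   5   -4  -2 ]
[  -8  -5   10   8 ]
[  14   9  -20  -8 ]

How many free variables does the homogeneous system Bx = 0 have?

1

Row reduce to echelon form.
R2 ← R2 − (1/5)·R1: [0, 22/5, -24/5, -11/5]
R3 ← R3 − (4/5)·R1: [0, -37/5, 34/5, 36/5]
R4 ← R4 + (7/5)·R1: [0, 66/5, -72/5, -33/5]
R3 ← R3 + (37/22)·R2: [0, 0, -14/11, 7/2]
R4 ← R4 − (3)·R2: [0, 0, 0, 0]
3 nonzero rows, so rank(B) = 3.
B has 4 columns; by rank–nullity, nullity = 4 − 3 = 1.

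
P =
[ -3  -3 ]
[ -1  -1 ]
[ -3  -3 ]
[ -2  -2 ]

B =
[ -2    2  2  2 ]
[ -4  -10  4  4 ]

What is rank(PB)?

1

First compute PB:
[[ 18,  24, -18, -18],
 [  6,   8,  -6,  -6],
 [ 18,  24, -18, -18],
 [ 12,  16, -12, -12]]
Now row reduce the product.
R2 ← R2 − (1/3)·R1: [0, 0, 0, 0]
R3 ← R3 − R1: [0, 0, 0, 0]
R4 ← R4 − (2/3)·R1: [0, 0, 0, 0]
1 nonzero row, so rank(PB) = 1.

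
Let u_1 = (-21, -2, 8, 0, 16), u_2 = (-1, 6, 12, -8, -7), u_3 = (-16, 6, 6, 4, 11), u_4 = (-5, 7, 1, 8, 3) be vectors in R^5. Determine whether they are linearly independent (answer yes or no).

yes

Form the matrix with these vectors as rows and row reduce.
R2 ← R2 − (1/21)·R1: [0, 128/21, 244/21, -8, -163/21]
R3 ← R3 − (16/21)·R1: [0, 158/21, -2/21, 4, -25/21]
R4 ← R4 − (5/21)·R1: [0, 157/21, -19/21, 8, -17/21]
R3 ← R3 − (79/64)·R2: [0, 0, -231/16, 111/8, 537/64]
R4 ← R4 − (157/128)·R2: [0, 0, -485/32, 285/16, 1115/128]
R4 ← R4 − (485/462)·R3: [0, 0, 0, 250/77, -15/154]
4 nonzero rows, so the 4 vectors span a space of dimension 4.
Since 4 = 4, the vectors are linearly independent.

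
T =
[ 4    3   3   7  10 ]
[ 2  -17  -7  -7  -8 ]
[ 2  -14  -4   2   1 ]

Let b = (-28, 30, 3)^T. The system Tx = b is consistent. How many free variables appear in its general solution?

Row reduce the augmented matrix [T | b].
R2 ← R2 − (1/2)·R1: [0, -37/2, -17/2, -21/2, -13, 44]
R3 ← R3 − (1/2)·R1: [0, -31/2, -11/2, -3/2, -4, 17]
R3 ← R3 − (31/37)·R2: [0, 0, 60/37, 270/37, 255/37, -735/37]
The echelon form has 3 nonzero rows, and every pivot lies in the first 5 columns, so rank(T) = rank([T|b]) = 3.
The system is consistent.
Free variables = (unknowns) − (rank) = 5 − 3 = 2.

2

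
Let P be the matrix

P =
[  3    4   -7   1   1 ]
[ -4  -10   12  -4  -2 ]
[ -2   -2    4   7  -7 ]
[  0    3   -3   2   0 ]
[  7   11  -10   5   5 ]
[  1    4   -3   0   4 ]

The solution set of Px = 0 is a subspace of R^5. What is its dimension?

Row reduce to echelon form.
R2 ← R2 + (4/3)·R1: [0, -14/3, 8/3, -8/3, -2/3]
R3 ← R3 + (2/3)·R1: [0, 2/3, -2/3, 23/3, -19/3]
R5 ← R5 − (7/3)·R1: [0, 5/3, 19/3, 8/3, 8/3]
R6 ← R6 − (1/3)·R1: [0, 8/3, -2/3, -1/3, 11/3]
R3 ← R3 + (1/7)·R2: [0, 0, -2/7, 51/7, -45/7]
R4 ← R4 + (9/14)·R2: [0, 0, -9/7, 2/7, -3/7]
R5 ← R5 + (5/14)·R2: [0, 0, 51/7, 12/7, 17/7]
R6 ← R6 + (4/7)·R2: [0, 0, 6/7, -13/7, 23/7]
R4 ← R4 − (9/2)·R3: [0, 0, 0, -65/2, 57/2]
R5 ← R5 + (51/2)·R3: [0, 0, 0, 375/2, -323/2]
R6 ← R6 + (3)·R3: [0, 0, 0, 20, -16]
R5 ← R5 + (75/13)·R4: [0, 0, 0, 0, 38/13]
R6 ← R6 + (8/13)·R4: [0, 0, 0, 0, 20/13]
R6 ← R6 − (10/19)·R5: [0, 0, 0, 0, 0]
5 nonzero rows, so rank(P) = 5.
P has 5 columns; by rank–nullity, nullity = 5 − 5 = 0.

0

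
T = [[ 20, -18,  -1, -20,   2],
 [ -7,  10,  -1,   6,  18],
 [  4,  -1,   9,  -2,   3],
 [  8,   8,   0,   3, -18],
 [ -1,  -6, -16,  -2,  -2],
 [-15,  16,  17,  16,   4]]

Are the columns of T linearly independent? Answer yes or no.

yes

Row reduce T to echelon form.
R2 ← R2 + (7/20)·R1: [0, 37/10, -27/20, -1, 187/10]
R3 ← R3 − (1/5)·R1: [0, 13/5, 46/5, 2, 13/5]
R4 ← R4 − (2/5)·R1: [0, 76/5, 2/5, 11, -94/5]
R5 ← R5 + (1/20)·R1: [0, -69/10, -321/20, -3, -19/10]
R6 ← R6 + (3/4)·R1: [0, 5/2, 65/4, 1, 11/2]
R3 ← R3 − (26/37)·R2: [0, 0, 751/74, 100/37, -390/37]
R4 ← R4 − (152/37)·R2: [0, 0, 220/37, 559/37, -3538/37]
R5 ← R5 + (69/37)·R2: [0, 0, -687/37, -180/37, 1220/37]
R6 ← R6 − (25/37)·R2: [0, 0, 635/37, 62/37, -264/37]
R4 ← R4 − (440/751)·R3: [0, 0, 0, 10157/751, -67174/751]
R5 ← R5 + (1374/751)·R3: [0, 0, 0, 60/751, 10280/751]
R6 ← R6 − (1270/751)·R3: [0, 0, 0, -2174/751, 8028/751]
R5 ← R5 − (60/10157)·R4: [0, 0, 0, 0, 144400/10157]
R6 ← R6 + (2174/10157)·R4: [0, 0, 0, 0, -85880/10157]
R6 ← R6 + (113/190)·R5: [0, 0, 0, 0, 0]
5 pivots among 5 columns.
Every column is a pivot column, so the columns are linearly independent.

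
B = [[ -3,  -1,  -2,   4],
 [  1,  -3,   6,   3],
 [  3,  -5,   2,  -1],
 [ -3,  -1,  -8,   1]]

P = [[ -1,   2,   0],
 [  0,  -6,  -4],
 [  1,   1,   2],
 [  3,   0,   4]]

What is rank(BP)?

2

First compute BP:
[[ 13,  -2,  16],
 [ 14,  26,  36],
 [ -4,  38,  20],
 [ -2,  -8,  -8]]
Now row reduce the product.
R2 ← R2 − (14/13)·R1: [0, 366/13, 244/13]
R3 ← R3 + (4/13)·R1: [0, 486/13, 324/13]
R4 ← R4 + (2/13)·R1: [0, -108/13, -72/13]
R3 ← R3 − (81/61)·R2: [0, 0, 0]
R4 ← R4 + (18/61)·R2: [0, 0, 0]
2 nonzero rows, so rank(BP) = 2.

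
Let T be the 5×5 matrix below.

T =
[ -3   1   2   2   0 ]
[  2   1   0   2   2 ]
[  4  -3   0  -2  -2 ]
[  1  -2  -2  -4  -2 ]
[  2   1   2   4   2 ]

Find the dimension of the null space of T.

2

Row reduce to echelon form.
R2 ← R2 + (2/3)·R1: [0, 5/3, 4/3, 10/3, 2]
R3 ← R3 + (4/3)·R1: [0, -5/3, 8/3, 2/3, -2]
R4 ← R4 + (1/3)·R1: [0, -5/3, -4/3, -10/3, -2]
R5 ← R5 + (2/3)·R1: [0, 5/3, 10/3, 16/3, 2]
R3 ← R3 + R2: [0, 0, 4, 4, 0]
R4 ← R4 + R2: [0, 0, 0, 0, 0]
R5 ← R5 − R2: [0, 0, 2, 2, 0]
R5 ← R5 − (1/2)·R3: [0, 0, 0, 0, 0]
3 nonzero rows, so rank(T) = 3.
T has 5 columns; by rank–nullity, nullity = 5 − 3 = 2.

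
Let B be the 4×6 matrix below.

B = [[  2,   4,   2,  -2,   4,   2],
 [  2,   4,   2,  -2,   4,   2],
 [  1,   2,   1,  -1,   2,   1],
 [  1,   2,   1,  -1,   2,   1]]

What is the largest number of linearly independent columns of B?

Row reduce to echelon form.
R2 ← R2 − R1: [0, 0, 0, 0, 0, 0]
R3 ← R3 − (1/2)·R1: [0, 0, 0, 0, 0, 0]
R4 ← R4 − (1/2)·R1: [0, 0, 0, 0, 0, 0]
Echelon form has 1 nonzero row, so rank(B) = 1.
The rank gives the maximum number of linearly independent columns: 1.

1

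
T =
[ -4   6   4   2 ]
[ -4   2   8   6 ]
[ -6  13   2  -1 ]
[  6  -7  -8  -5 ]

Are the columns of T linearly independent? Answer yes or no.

no

Row reduce T to echelon form.
R2 ← R2 − R1: [0, -4, 4, 4]
R3 ← R3 − (3/2)·R1: [0, 4, -4, -4]
R4 ← R4 + (3/2)·R1: [0, 2, -2, -2]
R3 ← R3 + R2: [0, 0, 0, 0]
R4 ← R4 + (1/2)·R2: [0, 0, 0, 0]
2 pivots among 4 columns.
Only 2 < 4 pivot columns, so the columns are linearly dependent.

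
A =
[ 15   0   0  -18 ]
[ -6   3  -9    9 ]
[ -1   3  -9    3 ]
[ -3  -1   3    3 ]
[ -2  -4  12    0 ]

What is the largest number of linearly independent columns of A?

2

Row reduce to echelon form.
R2 ← R2 + (2/5)·R1: [0, 3, -9, 9/5]
R3 ← R3 + (1/15)·R1: [0, 3, -9, 9/5]
R4 ← R4 + (1/5)·R1: [0, -1, 3, -3/5]
R5 ← R5 + (2/15)·R1: [0, -4, 12, -12/5]
R3 ← R3 − R2: [0, 0, 0, 0]
R4 ← R4 + (1/3)·R2: [0, 0, 0, 0]
R5 ← R5 + (4/3)·R2: [0, 0, 0, 0]
Echelon form has 2 nonzero rows, so rank(A) = 2.
The rank gives the maximum number of linearly independent columns: 2.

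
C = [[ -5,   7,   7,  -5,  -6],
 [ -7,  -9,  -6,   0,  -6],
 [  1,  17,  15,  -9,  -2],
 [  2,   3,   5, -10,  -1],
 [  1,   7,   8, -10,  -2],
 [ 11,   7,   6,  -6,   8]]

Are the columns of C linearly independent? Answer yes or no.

Row reduce C to echelon form.
R2 ← R2 − (7/5)·R1: [0, -94/5, -79/5, 7, 12/5]
R3 ← R3 + (1/5)·R1: [0, 92/5, 82/5, -10, -16/5]
R4 ← R4 + (2/5)·R1: [0, 29/5, 39/5, -12, -17/5]
R5 ← R5 + (1/5)·R1: [0, 42/5, 47/5, -11, -16/5]
R6 ← R6 + (11/5)·R1: [0, 112/5, 107/5, -17, -26/5]
R3 ← R3 + (46/47)·R2: [0, 0, 44/47, -148/47, -40/47]
R4 ← R4 + (29/94)·R2: [0, 0, 275/94, -925/94, -125/47]
R5 ← R5 + (21/47)·R2: [0, 0, 110/47, -370/47, -100/47]
R6 ← R6 + (56/47)·R2: [0, 0, 121/47, -407/47, -110/47]
R4 ← R4 − (25/8)·R3: [0, 0, 0, 0, 0]
R5 ← R5 − (5/2)·R3: [0, 0, 0, 0, 0]
R6 ← R6 − (11/4)·R3: [0, 0, 0, 0, 0]
3 pivots among 5 columns.
Only 3 < 5 pivot columns, so the columns are linearly dependent.

no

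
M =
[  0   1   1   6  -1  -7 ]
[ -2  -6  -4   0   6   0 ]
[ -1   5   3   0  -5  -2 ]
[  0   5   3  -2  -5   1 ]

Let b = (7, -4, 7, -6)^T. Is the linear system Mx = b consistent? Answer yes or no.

no

Row reduce the augmented matrix [M | b].
Swap R1 ↔ R2
R3 ← R3 − (1/2)·R1: [0, 8, 5, 0, -8, -2, 9]
R3 ← R3 − (8)·R2: [0, 0, -3, -48, 0, 54, -47]
R4 ← R4 − (5)·R2: [0, 0, -2, -32, 0, 36, -41]
R4 ← R4 − (2/3)·R3: [0, 0, 0, 0, 0, 0, -29/3]
The echelon form has 4 nonzero rows; the last pivot sits in the augmented column, so rank(M) = 3 but rank([M|b]) = 4.
Since the ranks differ, the system is inconsistent.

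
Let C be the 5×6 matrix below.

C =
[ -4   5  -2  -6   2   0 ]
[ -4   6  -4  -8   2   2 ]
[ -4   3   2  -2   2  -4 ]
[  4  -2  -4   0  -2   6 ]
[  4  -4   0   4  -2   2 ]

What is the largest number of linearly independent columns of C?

2

Row reduce to echelon form.
R2 ← R2 − R1: [0, 1, -2, -2, 0, 2]
R3 ← R3 − R1: [0, -2, 4, 4, 0, -4]
R4 ← R4 + R1: [0, 3, -6, -6, 0, 6]
R5 ← R5 + R1: [0, 1, -2, -2, 0, 2]
R3 ← R3 + (2)·R2: [0, 0, 0, 0, 0, 0]
R4 ← R4 − (3)·R2: [0, 0, 0, 0, 0, 0]
R5 ← R5 − R2: [0, 0, 0, 0, 0, 0]
Echelon form has 2 nonzero rows, so rank(C) = 2.
The rank gives the maximum number of linearly independent columns: 2.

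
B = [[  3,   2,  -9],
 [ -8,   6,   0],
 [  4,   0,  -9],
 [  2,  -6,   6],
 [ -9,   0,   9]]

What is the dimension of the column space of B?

3

Row reduce to echelon form.
R2 ← R2 + (8/3)·R1: [0, 34/3, -24]
R3 ← R3 − (4/3)·R1: [0, -8/3, 3]
R4 ← R4 − (2/3)·R1: [0, -22/3, 12]
R5 ← R5 + (3)·R1: [0, 6, -18]
R3 ← R3 + (4/17)·R2: [0, 0, -45/17]
R4 ← R4 + (11/17)·R2: [0, 0, -60/17]
R5 ← R5 − (9/17)·R2: [0, 0, -90/17]
R4 ← R4 − (4/3)·R3: [0, 0, 0]
R5 ← R5 − (2)·R3: [0, 0, 0]
Echelon form has 3 nonzero rows, so rank(B) = 3.
The column space has dimension equal to the rank: 3.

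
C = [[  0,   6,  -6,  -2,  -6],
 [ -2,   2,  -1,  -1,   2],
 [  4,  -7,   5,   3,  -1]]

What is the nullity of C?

Row reduce to echelon form.
Swap R1 ↔ R2
R3 ← R3 + (2)·R1: [0, -3, 3, 1, 3]
R3 ← R3 + (1/2)·R2: [0, 0, 0, 0, 0]
2 nonzero rows, so rank(C) = 2.
C has 5 columns; by rank–nullity, nullity = 5 − 2 = 3.

3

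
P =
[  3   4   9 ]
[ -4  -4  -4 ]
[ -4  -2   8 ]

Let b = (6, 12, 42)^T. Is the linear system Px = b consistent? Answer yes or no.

Row reduce the augmented matrix [P | b].
R2 ← R2 + (4/3)·R1: [0, 4/3, 8, 20]
R3 ← R3 + (4/3)·R1: [0, 10/3, 20, 50]
R3 ← R3 − (5/2)·R2: [0, 0, 0, 0]
The echelon form has 2 nonzero rows, and every pivot lies in the first 3 columns, so rank(P) = rank([P|b]) = 2.
The system is consistent.

yes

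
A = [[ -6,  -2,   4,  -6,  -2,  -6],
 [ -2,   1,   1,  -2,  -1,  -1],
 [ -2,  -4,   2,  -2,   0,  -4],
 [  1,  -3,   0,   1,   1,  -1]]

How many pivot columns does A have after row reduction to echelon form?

Row reduce to echelon form.
R2 ← R2 − (1/3)·R1: [0, 5/3, -1/3, 0, -1/3, 1]
R3 ← R3 − (1/3)·R1: [0, -10/3, 2/3, 0, 2/3, -2]
R4 ← R4 + (1/6)·R1: [0, -10/3, 2/3, 0, 2/3, -2]
R3 ← R3 + (2)·R2: [0, 0, 0, 0, 0, 0]
R4 ← R4 + (2)·R2: [0, 0, 0, 0, 0, 0]
Echelon form has 2 nonzero rows, so rank(A) = 2.
Each nonzero row contributes one pivot column: 2 pivot columns.

2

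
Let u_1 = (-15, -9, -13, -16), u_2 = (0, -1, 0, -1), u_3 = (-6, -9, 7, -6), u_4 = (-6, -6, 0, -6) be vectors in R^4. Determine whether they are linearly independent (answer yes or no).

Form the matrix with these vectors as rows and row reduce.
R3 ← R3 − (2/5)·R1: [0, -27/5, 61/5, 2/5]
R4 ← R4 − (2/5)·R1: [0, -12/5, 26/5, 2/5]
R3 ← R3 − (27/5)·R2: [0, 0, 61/5, 29/5]
R4 ← R4 − (12/5)·R2: [0, 0, 26/5, 14/5]
R4 ← R4 − (26/61)·R3: [0, 0, 0, 20/61]
4 nonzero rows, so the 4 vectors span a space of dimension 4.
Since 4 = 4, the vectors are linearly independent.

yes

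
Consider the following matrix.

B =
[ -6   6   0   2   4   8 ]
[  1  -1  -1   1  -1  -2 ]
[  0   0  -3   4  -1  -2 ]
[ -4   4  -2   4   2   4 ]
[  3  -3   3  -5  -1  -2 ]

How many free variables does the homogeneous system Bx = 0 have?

Row reduce to echelon form.
R2 ← R2 + (1/6)·R1: [0, 0, -1, 4/3, -1/3, -2/3]
R4 ← R4 − (2/3)·R1: [0, 0, -2, 8/3, -2/3, -4/3]
R5 ← R5 + (1/2)·R1: [0, 0, 3, -4, 1, 2]
R3 ← R3 − (3)·R2: [0, 0, 0, 0, 0, 0]
R4 ← R4 − (2)·R2: [0, 0, 0, 0, 0, 0]
R5 ← R5 + (3)·R2: [0, 0, 0, 0, 0, 0]
2 nonzero rows, so rank(B) = 2.
B has 6 columns; by rank–nullity, nullity = 6 − 2 = 4.

4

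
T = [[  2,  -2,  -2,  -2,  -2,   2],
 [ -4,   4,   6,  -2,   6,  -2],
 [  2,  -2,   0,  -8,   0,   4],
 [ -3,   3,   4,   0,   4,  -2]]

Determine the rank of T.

Row reduce to echelon form.
R2 ← R2 + (2)·R1: [0, 0, 2, -6, 2, 2]
R3 ← R3 − R1: [0, 0, 2, -6, 2, 2]
R4 ← R4 + (3/2)·R1: [0, 0, 1, -3, 1, 1]
R3 ← R3 − R2: [0, 0, 0, 0, 0, 0]
R4 ← R4 − (1/2)·R2: [0, 0, 0, 0, 0, 0]
Echelon form has 2 nonzero rows, so rank(T) = 2.

2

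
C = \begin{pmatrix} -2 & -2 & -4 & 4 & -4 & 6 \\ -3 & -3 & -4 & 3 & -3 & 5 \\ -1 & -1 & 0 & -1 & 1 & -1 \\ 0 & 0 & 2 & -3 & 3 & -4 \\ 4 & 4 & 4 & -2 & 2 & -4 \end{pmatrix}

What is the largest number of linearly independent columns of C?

2

Row reduce to echelon form.
R2 ← R2 − (3/2)·R1: [0, 0, 2, -3, 3, -4]
R3 ← R3 − (1/2)·R1: [0, 0, 2, -3, 3, -4]
R5 ← R5 + (2)·R1: [0, 0, -4, 6, -6, 8]
R3 ← R3 − R2: [0, 0, 0, 0, 0, 0]
R4 ← R4 − R2: [0, 0, 0, 0, 0, 0]
R5 ← R5 + (2)·R2: [0, 0, 0, 0, 0, 0]
Echelon form has 2 nonzero rows, so rank(C) = 2.
The rank gives the maximum number of linearly independent columns: 2.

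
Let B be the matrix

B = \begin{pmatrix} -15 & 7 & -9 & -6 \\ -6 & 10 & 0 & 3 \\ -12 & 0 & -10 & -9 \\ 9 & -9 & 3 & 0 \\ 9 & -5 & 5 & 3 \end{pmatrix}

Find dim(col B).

2

Row reduce to echelon form.
R2 ← R2 − (2/5)·R1: [0, 36/5, 18/5, 27/5]
R3 ← R3 − (4/5)·R1: [0, -28/5, -14/5, -21/5]
R4 ← R4 + (3/5)·R1: [0, -24/5, -12/5, -18/5]
R5 ← R5 + (3/5)·R1: [0, -4/5, -2/5, -3/5]
R3 ← R3 + (7/9)·R2: [0, 0, 0, 0]
R4 ← R4 + (2/3)·R2: [0, 0, 0, 0]
R5 ← R5 + (1/9)·R2: [0, 0, 0, 0]
Echelon form has 2 nonzero rows, so rank(B) = 2.
The column space has dimension equal to the rank: 2.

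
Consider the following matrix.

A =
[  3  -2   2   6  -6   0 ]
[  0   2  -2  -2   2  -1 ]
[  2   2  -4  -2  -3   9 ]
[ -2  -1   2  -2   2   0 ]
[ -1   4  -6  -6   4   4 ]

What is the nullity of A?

Row reduce to echelon form.
R3 ← R3 − (2/3)·R1: [0, 10/3, -16/3, -6, 1, 9]
R4 ← R4 + (2/3)·R1: [0, -7/3, 10/3, 2, -2, 0]
R5 ← R5 + (1/3)·R1: [0, 10/3, -16/3, -4, 2, 4]
R3 ← R3 − (5/3)·R2: [0, 0, -2, -8/3, -7/3, 32/3]
R4 ← R4 + (7/6)·R2: [0, 0, 1, -1/3, 1/3, -7/6]
R5 ← R5 − (5/3)·R2: [0, 0, -2, -2/3, -4/3, 17/3]
R4 ← R4 + (1/2)·R3: [0, 0, 0, -5/3, -5/6, 25/6]
R5 ← R5 − R3: [0, 0, 0, 2, 1, -5]
R5 ← R5 + (6/5)·R4: [0, 0, 0, 0, 0, 0]
4 nonzero rows, so rank(A) = 4.
A has 6 columns; by rank–nullity, nullity = 6 − 4 = 2.

2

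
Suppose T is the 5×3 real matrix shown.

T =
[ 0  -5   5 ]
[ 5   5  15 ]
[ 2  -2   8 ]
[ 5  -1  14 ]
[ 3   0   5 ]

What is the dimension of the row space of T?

3

Row reduce to echelon form.
Swap R1 ↔ R2
R3 ← R3 − (2/5)·R1: [0, -4, 2]
R4 ← R4 − R1: [0, -6, -1]
R5 ← R5 − (3/5)·R1: [0, -3, -4]
R3 ← R3 − (4/5)·R2: [0, 0, -2]
R4 ← R4 − (6/5)·R2: [0, 0, -7]
R5 ← R5 − (3/5)·R2: [0, 0, -7]
R4 ← R4 − (7/2)·R3: [0, 0, 0]
R5 ← R5 − (7/2)·R3: [0, 0, 0]
Echelon form has 3 nonzero rows, so rank(T) = 3.
The row space has dimension equal to the rank: 3.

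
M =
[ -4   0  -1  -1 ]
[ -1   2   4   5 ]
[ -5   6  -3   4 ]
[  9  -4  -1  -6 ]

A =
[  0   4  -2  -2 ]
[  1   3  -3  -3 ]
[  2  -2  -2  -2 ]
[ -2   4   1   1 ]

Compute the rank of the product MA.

2

First compute MA:
[[  0, -18,   9,   9],
 [  0,  14,  -7,  -7],
 [ -8,  20,   2,   2],
 [  6,   2, -10, -10]]
Now row reduce the product.
Swap R1 ↔ R3
R4 ← R4 + (3/4)·R1: [0, 17, -17/2, -17/2]
R3 ← R3 + (9/7)·R2: [0, 0, 0, 0]
R4 ← R4 − (17/14)·R2: [0, 0, 0, 0]
2 nonzero rows, so rank(MA) = 2.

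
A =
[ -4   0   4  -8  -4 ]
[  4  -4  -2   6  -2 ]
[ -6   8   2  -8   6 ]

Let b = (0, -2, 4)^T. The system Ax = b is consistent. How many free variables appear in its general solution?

Row reduce the augmented matrix [A | b].
R2 ← R2 + R1: [0, -4, 2, -2, -6, -2]
R3 ← R3 − (3/2)·R1: [0, 8, -4, 4, 12, 4]
R3 ← R3 + (2)·R2: [0, 0, 0, 0, 0, 0]
The echelon form has 2 nonzero rows, and every pivot lies in the first 5 columns, so rank(A) = rank([A|b]) = 2.
The system is consistent.
Free variables = (unknowns) − (rank) = 5 − 2 = 3.

3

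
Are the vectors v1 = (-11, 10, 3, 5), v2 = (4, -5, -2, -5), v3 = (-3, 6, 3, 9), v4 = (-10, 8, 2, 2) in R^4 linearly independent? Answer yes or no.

no

Form the matrix with these vectors as rows and row reduce.
R2 ← R2 + (4/11)·R1: [0, -15/11, -10/11, -35/11]
R3 ← R3 − (3/11)·R1: [0, 36/11, 24/11, 84/11]
R4 ← R4 − (10/11)·R1: [0, -12/11, -8/11, -28/11]
R3 ← R3 + (12/5)·R2: [0, 0, 0, 0]
R4 ← R4 − (4/5)·R2: [0, 0, 0, 0]
2 nonzero rows, so the 4 vectors span a space of dimension 2.
Since 2 < 4, the vectors are linearly dependent.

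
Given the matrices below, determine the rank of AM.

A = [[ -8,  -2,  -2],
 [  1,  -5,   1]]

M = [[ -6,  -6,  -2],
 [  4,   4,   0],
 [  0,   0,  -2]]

2

First compute AM:
[[ 40,  40,  20],
 [-26, -26,  -4]]
Now row reduce the product.
R2 ← R2 + (13/20)·R1: [0, 0, 9]
2 nonzero rows, so rank(AM) = 2.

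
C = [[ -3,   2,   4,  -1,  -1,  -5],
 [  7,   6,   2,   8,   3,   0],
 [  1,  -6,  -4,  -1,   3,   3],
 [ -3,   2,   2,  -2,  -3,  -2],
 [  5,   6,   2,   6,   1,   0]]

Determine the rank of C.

3

Row reduce to echelon form.
R2 ← R2 + (7/3)·R1: [0, 32/3, 34/3, 17/3, 2/3, -35/3]
R3 ← R3 + (1/3)·R1: [0, -16/3, -8/3, -4/3, 8/3, 4/3]
R4 ← R4 − R1: [0, 0, -2, -1, -2, 3]
R5 ← R5 + (5/3)·R1: [0, 28/3, 26/3, 13/3, -2/3, -25/3]
R3 ← R3 + (1/2)·R2: [0, 0, 3, 3/2, 3, -9/2]
R5 ← R5 − (7/8)·R2: [0, 0, -5/4, -5/8, -5/4, 15/8]
R4 ← R4 + (2/3)·R3: [0, 0, 0, 0, 0, 0]
R5 ← R5 + (5/12)·R3: [0, 0, 0, 0, 0, 0]
Echelon form has 3 nonzero rows, so rank(C) = 3.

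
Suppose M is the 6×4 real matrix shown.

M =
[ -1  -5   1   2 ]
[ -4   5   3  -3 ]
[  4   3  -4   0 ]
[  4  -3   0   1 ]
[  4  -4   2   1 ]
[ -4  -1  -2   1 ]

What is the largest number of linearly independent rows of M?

4

Row reduce to echelon form.
R2 ← R2 − (4)·R1: [0, 25, -1, -11]
R3 ← R3 + (4)·R1: [0, -17, 0, 8]
R4 ← R4 + (4)·R1: [0, -23, 4, 9]
R5 ← R5 + (4)·R1: [0, -24, 6, 9]
R6 ← R6 − (4)·R1: [0, 19, -6, -7]
R3 ← R3 + (17/25)·R2: [0, 0, -17/25, 13/25]
R4 ← R4 + (23/25)·R2: [0, 0, 77/25, -28/25]
R5 ← R5 + (24/25)·R2: [0, 0, 126/25, -39/25]
R6 ← R6 − (19/25)·R2: [0, 0, -131/25, 34/25]
R4 ← R4 + (77/17)·R3: [0, 0, 0, 21/17]
R5 ← R5 + (126/17)·R3: [0, 0, 0, 39/17]
R6 ← R6 − (131/17)·R3: [0, 0, 0, -45/17]
R5 ← R5 − (13/7)·R4: [0, 0, 0, 0]
R6 ← R6 + (15/7)·R4: [0, 0, 0, 0]
Echelon form has 4 nonzero rows, so rank(M) = 4.
The rank gives the maximum number of linearly independent rows: 4.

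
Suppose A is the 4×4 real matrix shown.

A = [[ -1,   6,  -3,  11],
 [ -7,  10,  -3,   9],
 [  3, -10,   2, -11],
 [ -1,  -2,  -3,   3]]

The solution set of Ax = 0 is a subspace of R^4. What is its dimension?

1

Row reduce to echelon form.
R2 ← R2 − (7)·R1: [0, -32, 18, -68]
R3 ← R3 + (3)·R1: [0, 8, -7, 22]
R4 ← R4 − R1: [0, -8, 0, -8]
R3 ← R3 + (1/4)·R2: [0, 0, -5/2, 5]
R4 ← R4 − (1/4)·R2: [0, 0, -9/2, 9]
R4 ← R4 − (9/5)·R3: [0, 0, 0, 0]
3 nonzero rows, so rank(A) = 3.
A has 4 columns; by rank–nullity, nullity = 4 − 3 = 1.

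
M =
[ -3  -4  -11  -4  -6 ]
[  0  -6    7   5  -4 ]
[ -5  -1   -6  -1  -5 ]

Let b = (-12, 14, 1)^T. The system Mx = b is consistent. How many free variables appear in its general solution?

Row reduce the augmented matrix [M | b].
R3 ← R3 − (5/3)·R1: [0, 17/3, 37/3, 17/3, 5, 21]
R3 ← R3 + (17/18)·R2: [0, 0, 341/18, 187/18, 11/9, 308/9]
The echelon form has 3 nonzero rows, and every pivot lies in the first 5 columns, so rank(M) = rank([M|b]) = 3.
The system is consistent.
Free variables = (unknowns) − (rank) = 5 − 3 = 2.

2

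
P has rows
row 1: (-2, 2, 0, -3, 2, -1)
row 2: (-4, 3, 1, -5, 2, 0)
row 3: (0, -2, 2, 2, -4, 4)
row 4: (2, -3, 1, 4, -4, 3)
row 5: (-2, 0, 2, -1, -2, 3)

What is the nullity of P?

Row reduce to echelon form.
R2 ← R2 − (2)·R1: [0, -1, 1, 1, -2, 2]
R4 ← R4 + R1: [0, -1, 1, 1, -2, 2]
R5 ← R5 − R1: [0, -2, 2, 2, -4, 4]
R3 ← R3 − (2)·R2: [0, 0, 0, 0, 0, 0]
R4 ← R4 − R2: [0, 0, 0, 0, 0, 0]
R5 ← R5 − (2)·R2: [0, 0, 0, 0, 0, 0]
2 nonzero rows, so rank(P) = 2.
P has 6 columns; by rank–nullity, nullity = 6 − 2 = 4.

4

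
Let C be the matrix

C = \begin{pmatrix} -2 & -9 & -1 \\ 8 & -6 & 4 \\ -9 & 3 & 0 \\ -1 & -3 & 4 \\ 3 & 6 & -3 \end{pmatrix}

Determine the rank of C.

3

Row reduce to echelon form.
R2 ← R2 + (4)·R1: [0, -42, 0]
R3 ← R3 − (9/2)·R1: [0, 87/2, 9/2]
R4 ← R4 − (1/2)·R1: [0, 3/2, 9/2]
R5 ← R5 + (3/2)·R1: [0, -15/2, -9/2]
R3 ← R3 + (29/28)·R2: [0, 0, 9/2]
R4 ← R4 + (1/28)·R2: [0, 0, 9/2]
R5 ← R5 − (5/28)·R2: [0, 0, -9/2]
R4 ← R4 − R3: [0, 0, 0]
R5 ← R5 + R3: [0, 0, 0]
Echelon form has 3 nonzero rows, so rank(C) = 3.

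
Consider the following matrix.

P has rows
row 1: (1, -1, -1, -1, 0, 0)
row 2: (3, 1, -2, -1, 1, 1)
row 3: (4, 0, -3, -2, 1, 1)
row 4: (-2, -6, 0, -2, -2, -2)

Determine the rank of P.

Row reduce to echelon form.
R2 ← R2 − (3)·R1: [0, 4, 1, 2, 1, 1]
R3 ← R3 − (4)·R1: [0, 4, 1, 2, 1, 1]
R4 ← R4 + (2)·R1: [0, -8, -2, -4, -2, -2]
R3 ← R3 − R2: [0, 0, 0, 0, 0, 0]
R4 ← R4 + (2)·R2: [0, 0, 0, 0, 0, 0]
Echelon form has 2 nonzero rows, so rank(P) = 2.

2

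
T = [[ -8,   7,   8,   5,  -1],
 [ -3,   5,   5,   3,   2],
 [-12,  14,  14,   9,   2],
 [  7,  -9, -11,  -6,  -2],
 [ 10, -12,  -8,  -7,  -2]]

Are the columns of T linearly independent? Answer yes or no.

Row reduce T to echelon form.
R2 ← R2 − (3/8)·R1: [0, 19/8, 2, 9/8, 19/8]
R3 ← R3 − (3/2)·R1: [0, 7/2, 2, 3/2, 7/2]
R4 ← R4 + (7/8)·R1: [0, -23/8, -4, -13/8, -23/8]
R5 ← R5 + (5/4)·R1: [0, -13/4, 2, -3/4, -13/4]
R3 ← R3 − (28/19)·R2: [0, 0, -18/19, -3/19, 0]
R4 ← R4 + (23/19)·R2: [0, 0, -30/19, -5/19, 0]
R5 ← R5 + (26/19)·R2: [0, 0, 90/19, 15/19, 0]
R4 ← R4 − (5/3)·R3: [0, 0, 0, 0, 0]
R5 ← R5 + (5)·R3: [0, 0, 0, 0, 0]
3 pivots among 5 columns.
Only 3 < 5 pivot columns, so the columns are linearly dependent.

no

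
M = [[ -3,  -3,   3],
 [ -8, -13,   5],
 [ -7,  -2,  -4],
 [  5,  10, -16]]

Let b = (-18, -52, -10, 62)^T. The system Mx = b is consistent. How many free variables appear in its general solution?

0

Row reduce the augmented matrix [M | b].
R2 ← R2 − (8/3)·R1: [0, -5, -3, -4]
R3 ← R3 − (7/3)·R1: [0, 5, -11, 32]
R4 ← R4 + (5/3)·R1: [0, 5, -11, 32]
R3 ← R3 + R2: [0, 0, -14, 28]
R4 ← R4 + R2: [0, 0, -14, 28]
R4 ← R4 − R3: [0, 0, 0, 0]
The echelon form has 3 nonzero rows, and every pivot lies in the first 3 columns, so rank(M) = rank([M|b]) = 3.
The system is consistent.
Free variables = (unknowns) − (rank) = 3 − 3 = 0.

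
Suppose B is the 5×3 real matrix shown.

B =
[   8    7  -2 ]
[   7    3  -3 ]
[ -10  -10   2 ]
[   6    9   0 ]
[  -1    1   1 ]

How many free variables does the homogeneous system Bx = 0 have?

1

Row reduce to echelon form.
R2 ← R2 − (7/8)·R1: [0, -25/8, -5/4]
R3 ← R3 + (5/4)·R1: [0, -5/4, -1/2]
R4 ← R4 − (3/4)·R1: [0, 15/4, 3/2]
R5 ← R5 + (1/8)·R1: [0, 15/8, 3/4]
R3 ← R3 − (2/5)·R2: [0, 0, 0]
R4 ← R4 + (6/5)·R2: [0, 0, 0]
R5 ← R5 + (3/5)·R2: [0, 0, 0]
2 nonzero rows, so rank(B) = 2.
B has 3 columns; by rank–nullity, nullity = 3 − 2 = 1.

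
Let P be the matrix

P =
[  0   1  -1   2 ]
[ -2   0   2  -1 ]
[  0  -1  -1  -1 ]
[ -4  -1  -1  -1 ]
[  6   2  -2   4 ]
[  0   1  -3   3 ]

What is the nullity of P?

Row reduce to echelon form.
Swap R1 ↔ R2
R4 ← R4 − (2)·R1: [0, -1, -5, 1]
R5 ← R5 + (3)·R1: [0, 2, 4, 1]
R3 ← R3 + R2: [0, 0, -2, 1]
R4 ← R4 + R2: [0, 0, -6, 3]
R5 ← R5 − (2)·R2: [0, 0, 6, -3]
R6 ← R6 − R2: [0, 0, -2, 1]
R4 ← R4 − (3)·R3: [0, 0, 0, 0]
R5 ← R5 + (3)·R3: [0, 0, 0, 0]
R6 ← R6 − R3: [0, 0, 0, 0]
3 nonzero rows, so rank(P) = 3.
P has 4 columns; by rank–nullity, nullity = 4 − 3 = 1.

1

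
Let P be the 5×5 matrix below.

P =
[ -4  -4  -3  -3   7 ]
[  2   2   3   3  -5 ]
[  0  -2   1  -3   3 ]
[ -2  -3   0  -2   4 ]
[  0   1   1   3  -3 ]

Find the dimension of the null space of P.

Row reduce to echelon form.
R2 ← R2 + (1/2)·R1: [0, 0, 3/2, 3/2, -3/2]
R4 ← R4 − (1/2)·R1: [0, -1, 3/2, -1/2, 1/2]
Swap R2 ↔ R3
R4 ← R4 − (1/2)·R2: [0, 0, 1, 1, -1]
R5 ← R5 + (1/2)·R2: [0, 0, 3/2, 3/2, -3/2]
R4 ← R4 − (2/3)·R3: [0, 0, 0, 0, 0]
R5 ← R5 − R3: [0, 0, 0, 0, 0]
3 nonzero rows, so rank(P) = 3.
P has 5 columns; by rank–nullity, nullity = 5 − 3 = 2.

2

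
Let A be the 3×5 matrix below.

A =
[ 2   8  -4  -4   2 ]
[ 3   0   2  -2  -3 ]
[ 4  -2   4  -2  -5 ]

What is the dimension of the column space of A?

2

Row reduce to echelon form.
R2 ← R2 − (3/2)·R1: [0, -12, 8, 4, -6]
R3 ← R3 − (2)·R1: [0, -18, 12, 6, -9]
R3 ← R3 − (3/2)·R2: [0, 0, 0, 0, 0]
Echelon form has 2 nonzero rows, so rank(A) = 2.
The column space has dimension equal to the rank: 2.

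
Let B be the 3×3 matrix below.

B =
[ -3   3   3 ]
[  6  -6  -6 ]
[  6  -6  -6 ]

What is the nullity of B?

2

Row reduce to echelon form.
R2 ← R2 + (2)·R1: [0, 0, 0]
R3 ← R3 + (2)·R1: [0, 0, 0]
1 nonzero row, so rank(B) = 1.
B has 3 columns; by rank–nullity, nullity = 3 − 1 = 2.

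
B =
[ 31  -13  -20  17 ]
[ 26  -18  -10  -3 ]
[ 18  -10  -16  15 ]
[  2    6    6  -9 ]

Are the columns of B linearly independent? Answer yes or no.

Row reduce B to echelon form.
R2 ← R2 − (26/31)·R1: [0, -220/31, 210/31, -535/31]
R3 ← R3 − (18/31)·R1: [0, -76/31, -136/31, 159/31]
R4 ← R4 − (2/31)·R1: [0, 212/31, 226/31, -313/31]
R3 ← R3 − (19/55)·R2: [0, 0, -74/11, 122/11]
R4 ← R4 + (53/55)·R2: [0, 0, 152/11, -294/11]
R4 ← R4 + (76/37)·R3: [0, 0, 0, -146/37]
4 pivots among 4 columns.
Every column is a pivot column, so the columns are linearly independent.

yes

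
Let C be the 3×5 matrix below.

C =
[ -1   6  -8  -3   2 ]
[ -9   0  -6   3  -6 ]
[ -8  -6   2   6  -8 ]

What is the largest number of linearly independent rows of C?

2

Row reduce to echelon form.
R2 ← R2 − (9)·R1: [0, -54, 66, 30, -24]
R3 ← R3 − (8)·R1: [0, -54, 66, 30, -24]
R3 ← R3 − R2: [0, 0, 0, 0, 0]
Echelon form has 2 nonzero rows, so rank(C) = 2.
The rank gives the maximum number of linearly independent rows: 2.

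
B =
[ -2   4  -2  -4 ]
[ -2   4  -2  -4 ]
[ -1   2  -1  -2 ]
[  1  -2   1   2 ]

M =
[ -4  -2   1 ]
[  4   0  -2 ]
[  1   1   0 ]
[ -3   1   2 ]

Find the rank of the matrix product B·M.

First compute BM:
[[ 34,  -2, -18],
 [ 34,  -2, -18],
 [ 17,  -1,  -9],
 [-17,   1,   9]]
Now row reduce the product.
R2 ← R2 − R1: [0, 0, 0]
R3 ← R3 − (1/2)·R1: [0, 0, 0]
R4 ← R4 + (1/2)·R1: [0, 0, 0]
1 nonzero row, so rank(BM) = 1.

1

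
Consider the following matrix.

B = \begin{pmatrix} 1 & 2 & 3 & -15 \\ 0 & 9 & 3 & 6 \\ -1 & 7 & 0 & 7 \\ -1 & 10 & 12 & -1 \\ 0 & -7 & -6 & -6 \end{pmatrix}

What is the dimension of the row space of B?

4

Row reduce to echelon form.
R3 ← R3 + R1: [0, 9, 3, -8]
R4 ← R4 + R1: [0, 12, 15, -16]
R3 ← R3 − R2: [0, 0, 0, -14]
R4 ← R4 − (4/3)·R2: [0, 0, 11, -24]
R5 ← R5 + (7/9)·R2: [0, 0, -11/3, -4/3]
Swap R3 ↔ R4
R5 ← R5 + (1/3)·R3: [0, 0, 0, -28/3]
R5 ← R5 − (2/3)·R4: [0, 0, 0, 0]
Echelon form has 4 nonzero rows, so rank(B) = 4.
The row space has dimension equal to the rank: 4.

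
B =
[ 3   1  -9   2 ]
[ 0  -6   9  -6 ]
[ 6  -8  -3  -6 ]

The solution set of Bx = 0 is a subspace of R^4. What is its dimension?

2

Row reduce to echelon form.
R3 ← R3 − (2)·R1: [0, -10, 15, -10]
R3 ← R3 − (5/3)·R2: [0, 0, 0, 0]
2 nonzero rows, so rank(B) = 2.
B has 4 columns; by rank–nullity, nullity = 4 − 2 = 2.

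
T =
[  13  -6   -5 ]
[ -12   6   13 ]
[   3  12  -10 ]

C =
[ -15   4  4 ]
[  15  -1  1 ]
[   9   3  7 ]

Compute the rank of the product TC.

3

First compute TC:
[[-330,  43,  11],
 [387, -15,  49],
 [ 45, -30, -46]]
Now row reduce the product.
R2 ← R2 + (129/110)·R1: [0, 3897/110, 619/10]
R3 ← R3 + (3/22)·R1: [0, -531/22, -89/2]
R3 ← R3 + (295/433)·R2: [0, 0, -1008/433]
3 nonzero rows, so rank(TC) = 3.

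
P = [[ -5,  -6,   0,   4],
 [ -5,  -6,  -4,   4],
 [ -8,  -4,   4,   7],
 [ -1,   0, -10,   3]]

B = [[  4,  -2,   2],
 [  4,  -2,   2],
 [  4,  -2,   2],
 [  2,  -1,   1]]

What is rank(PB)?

1

First compute PB:
[[-36,  18, -18],
 [-52,  26, -26],
 [-18,   9,  -9],
 [-38,  19, -19]]
Now row reduce the product.
R2 ← R2 − (13/9)·R1: [0, 0, 0]
R3 ← R3 − (1/2)·R1: [0, 0, 0]
R4 ← R4 − (19/18)·R1: [0, 0, 0]
1 nonzero row, so rank(PB) = 1.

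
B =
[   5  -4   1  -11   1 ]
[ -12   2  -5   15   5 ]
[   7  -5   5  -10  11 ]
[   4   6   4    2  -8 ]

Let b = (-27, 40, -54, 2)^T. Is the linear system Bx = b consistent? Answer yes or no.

Row reduce the augmented matrix [B | b].
R2 ← R2 + (12/5)·R1: [0, -38/5, -13/5, -57/5, 37/5, -124/5]
R3 ← R3 − (7/5)·R1: [0, 3/5, 18/5, 27/5, 48/5, -81/5]
R4 ← R4 − (4/5)·R1: [0, 46/5, 16/5, 54/5, -44/5, 118/5]
R3 ← R3 + (3/38)·R2: [0, 0, 129/38, 9/2, 387/38, -345/19]
R4 ← R4 + (23/19)·R2: [0, 0, 1/19, -3, 3/19, -122/19]
R4 ← R4 − (2/129)·R3: [0, 0, 0, -132/43, 0, -264/43]
The echelon form has 4 nonzero rows, and every pivot lies in the first 5 columns, so rank(B) = rank([B|b]) = 4.
The system is consistent.

yes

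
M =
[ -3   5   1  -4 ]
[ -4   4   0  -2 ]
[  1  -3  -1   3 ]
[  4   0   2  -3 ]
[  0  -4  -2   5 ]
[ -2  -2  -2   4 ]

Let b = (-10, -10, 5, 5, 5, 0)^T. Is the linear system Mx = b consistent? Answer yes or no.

Row reduce the augmented matrix [M | b].
R2 ← R2 − (4/3)·R1: [0, -8/3, -4/3, 10/3, 10/3]
R3 ← R3 + (1/3)·R1: [0, -4/3, -2/3, 5/3, 5/3]
R4 ← R4 + (4/3)·R1: [0, 20/3, 10/3, -25/3, -25/3]
R6 ← R6 − (2/3)·R1: [0, -16/3, -8/3, 20/3, 20/3]
R3 ← R3 − (1/2)·R2: [0, 0, 0, 0, 0]
R4 ← R4 + (5/2)·R2: [0, 0, 0, 0, 0]
R5 ← R5 − (3/2)·R2: [0, 0, 0, 0, 0]
R6 ← R6 − (2)·R2: [0, 0, 0, 0, 0]
The echelon form has 2 nonzero rows, and every pivot lies in the first 4 columns, so rank(M) = rank([M|b]) = 2.
The system is consistent.

yes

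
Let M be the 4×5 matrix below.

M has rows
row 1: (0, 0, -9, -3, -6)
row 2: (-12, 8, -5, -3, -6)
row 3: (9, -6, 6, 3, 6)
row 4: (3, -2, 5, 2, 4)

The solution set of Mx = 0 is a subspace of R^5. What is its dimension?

Row reduce to echelon form.
Swap R1 ↔ R2
R3 ← R3 + (3/4)·R1: [0, 0, 9/4, 3/4, 3/2]
R4 ← R4 + (1/4)·R1: [0, 0, 15/4, 5/4, 5/2]
R3 ← R3 + (1/4)·R2: [0, 0, 0, 0, 0]
R4 ← R4 + (5/12)·R2: [0, 0, 0, 0, 0]
2 nonzero rows, so rank(M) = 2.
M has 5 columns; by rank–nullity, nullity = 5 − 2 = 3.

3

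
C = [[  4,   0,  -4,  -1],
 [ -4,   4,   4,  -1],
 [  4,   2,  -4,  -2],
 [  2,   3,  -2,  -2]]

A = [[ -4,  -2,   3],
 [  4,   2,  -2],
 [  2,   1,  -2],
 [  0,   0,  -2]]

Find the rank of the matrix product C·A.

First compute CA:
[[-24, -12,  22],
 [ 40,  20, -26],
 [-16,  -8,  20],
 [  0,   0,   8]]
Now row reduce the product.
R2 ← R2 + (5/3)·R1: [0, 0, 32/3]
R3 ← R3 − (2/3)·R1: [0, 0, 16/3]
R3 ← R3 − (1/2)·R2: [0, 0, 0]
R4 ← R4 − (3/4)·R2: [0, 0, 0]
2 nonzero rows, so rank(CA) = 2.

2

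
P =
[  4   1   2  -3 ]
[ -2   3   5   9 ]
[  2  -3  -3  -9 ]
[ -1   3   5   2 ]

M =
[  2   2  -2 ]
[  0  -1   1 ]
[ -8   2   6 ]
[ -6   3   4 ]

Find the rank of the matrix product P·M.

First compute PM:
[[ 10,   2,  -7],
 [-98,  30,  73],
 [ 82, -26, -61],
 [-54,  11,  43]]
Now row reduce the product.
R2 ← R2 + (49/5)·R1: [0, 248/5, 22/5]
R3 ← R3 − (41/5)·R1: [0, -212/5, -18/5]
R4 ← R4 + (27/5)·R1: [0, 109/5, 26/5]
R3 ← R3 + (53/62)·R2: [0, 0, 5/31]
R4 ← R4 − (109/248)·R2: [0, 0, 405/124]
R4 ← R4 − (81/4)·R3: [0, 0, 0]
3 nonzero rows, so rank(PM) = 3.

3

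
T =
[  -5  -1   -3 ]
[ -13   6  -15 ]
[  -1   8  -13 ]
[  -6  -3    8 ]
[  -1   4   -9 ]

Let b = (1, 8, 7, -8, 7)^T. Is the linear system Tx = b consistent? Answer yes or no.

Row reduce the augmented matrix [T | b].
R2 ← R2 − (13/5)·R1: [0, 43/5, -36/5, 27/5]
R3 ← R3 − (1/5)·R1: [0, 41/5, -62/5, 34/5]
R4 ← R4 − (6/5)·R1: [0, -9/5, 58/5, -46/5]
R5 ← R5 − (1/5)·R1: [0, 21/5, -42/5, 34/5]
R3 ← R3 − (41/43)·R2: [0, 0, -238/43, 71/43]
R4 ← R4 + (9/43)·R2: [0, 0, 434/43, -347/43]
R5 ← R5 − (21/43)·R2: [0, 0, -210/43, 179/43]
R4 ← R4 + (31/17)·R3: [0, 0, 0, -86/17]
R5 ← R5 − (15/17)·R3: [0, 0, 0, 46/17]
R5 ← R5 + (23/43)·R4: [0, 0, 0, 0]
The echelon form has 4 nonzero rows; the last pivot sits in the augmented column, so rank(T) = 3 but rank([T|b]) = 4.
Since the ranks differ, the system is inconsistent.

no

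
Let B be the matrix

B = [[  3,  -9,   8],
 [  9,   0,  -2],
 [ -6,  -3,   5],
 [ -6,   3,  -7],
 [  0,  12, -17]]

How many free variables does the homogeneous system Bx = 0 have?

Row reduce to echelon form.
R2 ← R2 − (3)·R1: [0, 27, -26]
R3 ← R3 + (2)·R1: [0, -21, 21]
R4 ← R4 + (2)·R1: [0, -15, 9]
R3 ← R3 + (7/9)·R2: [0, 0, 7/9]
R4 ← R4 + (5/9)·R2: [0, 0, -49/9]
R5 ← R5 − (4/9)·R2: [0, 0, -49/9]
R4 ← R4 + (7)·R3: [0, 0, 0]
R5 ← R5 + (7)·R3: [0, 0, 0]
3 nonzero rows, so rank(B) = 3.
B has 3 columns; by rank–nullity, nullity = 3 − 3 = 0.

0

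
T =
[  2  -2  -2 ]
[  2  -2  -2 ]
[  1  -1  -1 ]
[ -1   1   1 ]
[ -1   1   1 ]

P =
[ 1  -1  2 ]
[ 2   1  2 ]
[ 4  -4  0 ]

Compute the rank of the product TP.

First compute TP:
[[-10,   4,   0],
 [-10,   4,   0],
 [ -5,   2,   0],
 [  5,  -2,   0],
 [  5,  -2,   0]]
Now row reduce the product.
R2 ← R2 − R1: [0, 0, 0]
R3 ← R3 − (1/2)·R1: [0, 0, 0]
R4 ← R4 + (1/2)·R1: [0, 0, 0]
R5 ← R5 + (1/2)·R1: [0, 0, 0]
1 nonzero row, so rank(TP) = 1.

1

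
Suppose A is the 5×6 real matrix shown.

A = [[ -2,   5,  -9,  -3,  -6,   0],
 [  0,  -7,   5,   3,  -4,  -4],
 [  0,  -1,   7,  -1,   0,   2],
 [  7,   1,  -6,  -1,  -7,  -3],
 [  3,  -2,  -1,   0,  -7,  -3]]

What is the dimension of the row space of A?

4

Row reduce to echelon form.
R4 ← R4 + (7/2)·R1: [0, 37/2, -75/2, -23/2, -28, -3]
R5 ← R5 + (3/2)·R1: [0, 11/2, -29/2, -9/2, -16, -3]
R3 ← R3 − (1/7)·R2: [0, 0, 44/7, -10/7, 4/7, 18/7]
R4 ← R4 + (37/14)·R2: [0, 0, -170/7, -25/7, -270/7, -95/7]
R5 ← R5 + (11/14)·R2: [0, 0, -74/7, -15/7, -134/7, -43/7]
R4 ← R4 + (85/22)·R3: [0, 0, 0, -100/11, -400/11, -40/11]
R5 ← R5 + (37/22)·R3: [0, 0, 0, -50/11, -200/11, -20/11]
R5 ← R5 − (1/2)·R4: [0, 0, 0, 0, 0, 0]
Echelon form has 4 nonzero rows, so rank(A) = 4.
The row space has dimension equal to the rank: 4.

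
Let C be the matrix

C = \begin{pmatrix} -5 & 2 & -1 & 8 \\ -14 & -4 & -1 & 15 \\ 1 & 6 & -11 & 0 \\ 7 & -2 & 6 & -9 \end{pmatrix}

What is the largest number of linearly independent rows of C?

Row reduce to echelon form.
R2 ← R2 − (14/5)·R1: [0, -48/5, 9/5, -37/5]
R3 ← R3 + (1/5)·R1: [0, 32/5, -56/5, 8/5]
R4 ← R4 + (7/5)·R1: [0, 4/5, 23/5, 11/5]
R3 ← R3 + (2/3)·R2: [0, 0, -10, -10/3]
R4 ← R4 + (1/12)·R2: [0, 0, 19/4, 19/12]
R4 ← R4 + (19/40)·R3: [0, 0, 0, 0]
Echelon form has 3 nonzero rows, so rank(C) = 3.
The rank gives the maximum number of linearly independent rows: 3.

3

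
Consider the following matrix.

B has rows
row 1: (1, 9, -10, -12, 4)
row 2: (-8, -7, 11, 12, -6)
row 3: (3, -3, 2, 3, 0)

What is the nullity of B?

2

Row reduce to echelon form.
R2 ← R2 + (8)·R1: [0, 65, -69, -84, 26]
R3 ← R3 − (3)·R1: [0, -30, 32, 39, -12]
R3 ← R3 + (6/13)·R2: [0, 0, 2/13, 3/13, 0]
3 nonzero rows, so rank(B) = 3.
B has 5 columns; by rank–nullity, nullity = 5 − 3 = 2.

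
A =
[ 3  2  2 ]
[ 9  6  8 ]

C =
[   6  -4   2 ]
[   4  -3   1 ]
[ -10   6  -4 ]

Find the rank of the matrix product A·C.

First compute AC:
[[  6,  -6,   0],
 [ -2,  -6,  -8]]
Now row reduce the product.
R2 ← R2 + (1/3)·R1: [0, -8, -8]
2 nonzero rows, so rank(AC) = 2.

2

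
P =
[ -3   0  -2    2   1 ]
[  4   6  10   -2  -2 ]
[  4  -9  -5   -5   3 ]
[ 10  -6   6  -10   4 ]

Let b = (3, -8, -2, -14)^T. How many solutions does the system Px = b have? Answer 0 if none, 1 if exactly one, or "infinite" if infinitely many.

infinite

Row reduce the augmented matrix [P | b].
R2 ← R2 + (4/3)·R1: [0, 6, 22/3, 2/3, -2/3, -4]
R3 ← R3 + (4/3)·R1: [0, -9, -23/3, -7/3, 13/3, 2]
R4 ← R4 + (10/3)·R1: [0, -6, -2/3, -10/3, 22/3, -4]
R3 ← R3 + (3/2)·R2: [0, 0, 10/3, -4/3, 10/3, -4]
R4 ← R4 + R2: [0, 0, 20/3, -8/3, 20/3, -8]
R4 ← R4 − (2)·R3: [0, 0, 0, 0, 0, 0]
The echelon form has 3 nonzero rows, and every pivot lies in the first 5 columns, so rank(P) = rank([P|b]) = 3.
The system is consistent.
rank = 3 < 5 unknowns, so there are infinitely many solutions.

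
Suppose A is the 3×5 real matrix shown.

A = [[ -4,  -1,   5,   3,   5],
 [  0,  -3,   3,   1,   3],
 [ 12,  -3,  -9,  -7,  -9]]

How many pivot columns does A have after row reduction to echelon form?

2

Row reduce to echelon form.
R3 ← R3 + (3)·R1: [0, -6, 6, 2, 6]
R3 ← R3 − (2)·R2: [0, 0, 0, 0, 0]
Echelon form has 2 nonzero rows, so rank(A) = 2.
Each nonzero row contributes one pivot column: 2 pivot columns.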